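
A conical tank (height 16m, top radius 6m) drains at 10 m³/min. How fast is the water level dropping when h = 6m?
160/(81π) ≈ 0.6288 m/min

r/h = 6/16, so r = (3/8)h
V = (1/3)πr²h = (1/3)π((3/8)h)²h = (3/64)πh³
dV/dh = (9/64)πh²
dh/dt = (dV/dt)/(dV/dh) = -10/((9/64)π·6²) = -160/(81π) m/min
The level is dropping at 160/(81π) ≈ 0.6288 m/min.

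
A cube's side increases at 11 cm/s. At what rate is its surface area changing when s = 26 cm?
3432 cm²/s

A = 6s²
dA/dt = 12s · ds/dt = 12·26·11 = 3432 cm²/s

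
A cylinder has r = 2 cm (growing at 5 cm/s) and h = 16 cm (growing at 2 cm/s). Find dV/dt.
328π cm³/s

V = πr²h
dV/dt = 2πrh·dr/dt + πr²·dh/dt
= 2π(2)(16)(5) + π(2)²(2)
= 328π cm³/s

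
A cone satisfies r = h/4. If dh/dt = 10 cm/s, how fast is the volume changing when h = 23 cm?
2645π/8 cm³/s

V = (1/3)π(h/4)²h = πh³/48
dV/dt = πh²/16 · 10
At h = 23: dV/dt = 2645π/8 cm³/s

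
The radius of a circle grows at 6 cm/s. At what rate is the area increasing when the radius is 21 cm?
252π cm²/s

A = πr²
dA/dt = 2πr · dr/dt = 2π(21)(6) = 252π cm²/s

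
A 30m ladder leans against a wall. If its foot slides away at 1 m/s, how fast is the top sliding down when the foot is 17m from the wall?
17√611/611 ≈ 0.6877 m/s

x² + y² = 30²
2x·dx/dt + 2y·dy/dt = 0
dy/dt = -x/y · dx/dt = -17/√611 · 1 = -17√611/611 m/s
The top is descending at 17√611/611 ≈ 0.6877 m/s.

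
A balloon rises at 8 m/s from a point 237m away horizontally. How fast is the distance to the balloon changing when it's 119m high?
476√70330/35165 ≈ 3.59 m/s

z² = 237² + y²
z = √(237² + 119²) = √70330
dz/dt = y/z · dy/dt = 119/√70330 · 8 = 476√70330/35165 ≈ 3.59 m/s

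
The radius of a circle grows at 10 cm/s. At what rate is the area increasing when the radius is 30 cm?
600π cm²/s

A = πr²
dA/dt = 2πr · dr/dt = 2π(30)(10) = 600π cm²/s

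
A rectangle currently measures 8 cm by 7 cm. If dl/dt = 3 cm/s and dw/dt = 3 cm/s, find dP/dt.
12 cm/s

P = 2(l + w)
dP/dt = 2(dl/dt + dw/dt) = 2(3 + 3) = 12 cm/s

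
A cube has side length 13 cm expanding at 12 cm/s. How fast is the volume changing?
6084 cm³/s

V = s³
dV/dt = 3s² · ds/dt = 3·13²·12 = 6084 cm³/s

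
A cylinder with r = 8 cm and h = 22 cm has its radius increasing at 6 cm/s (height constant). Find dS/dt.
456π cm²/s

S = 2πrh + 2πr² (lateral + bases)
dS/dt = (2πh + 4πr)·dr/dt = (2π·22 + 4π·8)·6
= 456π cm²/s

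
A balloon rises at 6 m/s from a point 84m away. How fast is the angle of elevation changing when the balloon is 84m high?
0.035714 rad/s

tan(θ) = y/84
sec²(θ) · dθ/dt = (1/84) · dy/dt
dθ/dt = cos²(θ)/84 · 6 = 84/(84² + 84²) · 6
dθ/dt = 0.035714 rad/s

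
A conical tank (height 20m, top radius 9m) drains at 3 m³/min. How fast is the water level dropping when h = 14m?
100/(1323π) ≈ 0.02406 m/min

r/h = 9/20, so r = (9/20)h
V = (1/3)πr²h = (1/3)π((9/20)h)²h = (27/400)πh³
dV/dh = (81/400)πh²
dh/dt = (dV/dt)/(dV/dh) = -3/((81/400)π·14²) = -100/(1323π) m/min
The level is dropping at 100/(1323π) ≈ 0.02406 m/min.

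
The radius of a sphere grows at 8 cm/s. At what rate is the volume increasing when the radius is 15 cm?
7200π cm³/s

V = (4/3)πr³
dV/dt = dV/dr · dr/dt = 4πr² · 8
At r = 15: dV/dt = 7200π cm³/s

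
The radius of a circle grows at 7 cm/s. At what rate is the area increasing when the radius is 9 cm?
126π cm²/s

A = πr²
dA/dt = 2πr · dr/dt = 2π(9)(7) = 126π cm²/s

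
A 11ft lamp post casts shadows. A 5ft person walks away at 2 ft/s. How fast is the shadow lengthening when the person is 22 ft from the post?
5/3 ft/s

By similar triangles: 11/(x+s) = 5/s
Solving: s = 5x/6
ds/dt = 5/6 · dx/dt = 5/6 · 2 = 5/3 ft/s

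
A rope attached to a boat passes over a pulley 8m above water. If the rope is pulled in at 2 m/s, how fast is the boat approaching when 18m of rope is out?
18√65/65 ≈ 2.233 m/s

rope² = x² + 8²
x = √(18² - 8²) = 2√65
dx/dt = (rope/x) · d(rope)/dt = (18/(2√65)) · (-2) = -18√65/65 m/s
The boat approaches at 18√65/65 ≈ 2.233 m/s.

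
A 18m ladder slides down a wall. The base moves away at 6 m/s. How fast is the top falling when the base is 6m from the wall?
3√2/2 ≈ 2.121 m/s

x² + y² = 18²
2x·dx/dt + 2y·dy/dt = 0
dy/dt = -x/y · dx/dt = -6/(12√2) · 6 = -3√2/2 m/s
The top is descending at 3√2/2 ≈ 2.121 m/s.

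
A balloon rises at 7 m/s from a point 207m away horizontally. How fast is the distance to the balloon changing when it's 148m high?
1036√64753/64753 ≈ 4.071 m/s

z² = 207² + y²
z = √(207² + 148²) = √64753
dz/dt = y/z · dy/dt = 148/√64753 · 7 = 1036√64753/64753 ≈ 4.071 m/s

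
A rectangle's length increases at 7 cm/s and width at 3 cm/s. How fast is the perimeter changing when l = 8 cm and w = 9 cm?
20 cm/s

P = 2(l + w)
dP/dt = 2(dl/dt + dw/dt) = 2(7 + 3) = 20 cm/s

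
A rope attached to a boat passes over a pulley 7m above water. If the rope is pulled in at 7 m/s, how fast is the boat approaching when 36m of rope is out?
252√1247/1247 ≈ 7.136 m/s

rope² = x² + 7²
x = √(36² - 7²) = √1247
dx/dt = (rope/x) · d(rope)/dt = (36/√1247) · (-7) = -252√1247/1247 m/s
The boat approaches at 252√1247/1247 ≈ 7.136 m/s.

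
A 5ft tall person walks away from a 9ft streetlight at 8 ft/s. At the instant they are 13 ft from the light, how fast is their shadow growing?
10 ft/s

By similar triangles: 9/(x+s) = 5/s
Solving: s = 5x/4
ds/dt = 5/4 · dx/dt = 5/4 · 8 = 10 ft/s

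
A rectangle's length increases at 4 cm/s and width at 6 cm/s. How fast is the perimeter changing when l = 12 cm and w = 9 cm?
20 cm/s

P = 2(l + w)
dP/dt = 2(dl/dt + dw/dt) = 2(4 + 6) = 20 cm/s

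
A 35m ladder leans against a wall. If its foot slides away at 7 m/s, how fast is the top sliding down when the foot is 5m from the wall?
7√3/12 ≈ 1.01 m/s

x² + y² = 35²
2x·dx/dt + 2y·dy/dt = 0
dy/dt = -x/y · dx/dt = -5/(20√3) · 7 = -7√3/12 m/s
The top is descending at 7√3/12 ≈ 1.01 m/s.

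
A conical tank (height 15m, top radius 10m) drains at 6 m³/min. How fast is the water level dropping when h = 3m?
3/(2π) ≈ 0.4775 m/min

r/h = 10/15, so r = (2/3)h
V = (1/3)πr²h = (1/3)π((2/3)h)²h = (4/27)πh³
dV/dh = (4/9)πh²
dh/dt = (dV/dt)/(dV/dh) = -6/((4/9)π·3²) = -3/(2π) m/min
The level is dropping at 3/(2π) ≈ 0.4775 m/min.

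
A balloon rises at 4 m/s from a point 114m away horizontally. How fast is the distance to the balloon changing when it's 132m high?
88√5/65 ≈ 3.027 m/s

z² = 114² + y²
z = √(114² + 132²) = 78√5
dz/dt = y/z · dy/dt = 132/(78√5) · 4 = 88√5/65 ≈ 3.027 m/s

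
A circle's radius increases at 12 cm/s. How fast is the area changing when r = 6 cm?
144π cm²/s

A = πr²
dA/dt = 2πr · dr/dt = 2π(6)(12) = 144π cm²/s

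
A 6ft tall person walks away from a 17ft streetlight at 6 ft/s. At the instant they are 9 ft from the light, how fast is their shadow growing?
36/11 ft/s

By similar triangles: 17/(x+s) = 6/s
Solving: s = 6x/11
ds/dt = 6/11 · dx/dt = 6/11 · 6 = 36/11 ft/s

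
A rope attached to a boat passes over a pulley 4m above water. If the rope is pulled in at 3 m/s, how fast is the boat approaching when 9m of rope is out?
27√65/65 ≈ 3.349 m/s

rope² = x² + 4²
x = √(9² - 4²) = √65
dx/dt = (rope/x) · d(rope)/dt = (9/√65) · (-3) = -27√65/65 m/s
The boat approaches at 27√65/65 ≈ 3.349 m/s.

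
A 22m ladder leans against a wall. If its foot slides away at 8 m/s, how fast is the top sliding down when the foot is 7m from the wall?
56√435/435 ≈ 2.685 m/s

x² + y² = 22²
2x·dx/dt + 2y·dy/dt = 0
dy/dt = -x/y · dx/dt = -7/√435 · 8 = -56√435/435 m/s
The top is descending at 56√435/435 ≈ 2.685 m/s.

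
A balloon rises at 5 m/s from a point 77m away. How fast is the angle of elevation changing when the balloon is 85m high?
0.029269 rad/s

tan(θ) = y/77
sec²(θ) · dθ/dt = (1/77) · dy/dt
dθ/dt = cos²(θ)/77 · 5 = 77/(77² + 85²) · 5
dθ/dt = 0.029269 rad/s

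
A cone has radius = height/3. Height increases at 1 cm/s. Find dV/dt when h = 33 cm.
121π cm³/s

V = (1/3)π(h/3)²h = πh³/27
dV/dt = πh²/9 · 1
At h = 33: dV/dt = 121π cm³/s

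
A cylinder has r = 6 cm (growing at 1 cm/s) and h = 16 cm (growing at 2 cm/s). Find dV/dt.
264π cm³/s

V = πr²h
dV/dt = 2πrh·dr/dt + πr²·dh/dt
= 2π(6)(16)(1) + π(6)²(2)
= 264π cm³/s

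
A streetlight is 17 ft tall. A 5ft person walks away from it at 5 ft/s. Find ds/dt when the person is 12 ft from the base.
25/12 ft/s

By similar triangles: 17/(x+s) = 5/s
Solving: s = 5x/12
ds/dt = 5/12 · dx/dt = 5/12 · 5 = 25/12 ft/s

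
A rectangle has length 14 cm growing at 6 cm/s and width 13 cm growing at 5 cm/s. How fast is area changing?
148 cm²/s

A = lw
dA/dt = w·dl/dt + l·dw/dt = 13·6 + 14·5 = 148 cm²/s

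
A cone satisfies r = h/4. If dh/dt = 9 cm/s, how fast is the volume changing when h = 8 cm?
36π cm³/s

V = (1/3)π(h/4)²h = πh³/48
dV/dt = πh²/16 · 9
At h = 8: dV/dt = 36π cm³/s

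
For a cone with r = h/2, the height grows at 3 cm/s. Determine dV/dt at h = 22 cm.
363π cm³/s

V = (1/3)π(h/2)²h = πh³/12
dV/dt = πh²/4 · 3
At h = 22: dV/dt = 363π cm³/s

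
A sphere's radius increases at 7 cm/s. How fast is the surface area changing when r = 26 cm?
1456π cm²/s

S = 4πr²
dS/dt = dS/dr · dr/dt = 8πr · 7
At r = 26: dS/dt = 1456π cm²/s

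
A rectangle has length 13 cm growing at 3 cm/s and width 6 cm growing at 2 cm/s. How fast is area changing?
44 cm²/s

A = lw
dA/dt = w·dl/dt + l·dw/dt = 6·3 + 13·2 = 44 cm²/s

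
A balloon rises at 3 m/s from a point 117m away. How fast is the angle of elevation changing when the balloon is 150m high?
0.009699 rad/s

tan(θ) = y/117
sec²(θ) · dθ/dt = (1/117) · dy/dt
dθ/dt = cos²(θ)/117 · 3 = 117/(117² + 150²) · 3
dθ/dt = 0.009699 rad/s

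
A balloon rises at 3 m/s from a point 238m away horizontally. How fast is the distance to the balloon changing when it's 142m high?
213√19202/19202 ≈ 1.537 m/s

z² = 238² + y²
z = √(238² + 142²) = 2√19202
dz/dt = y/z · dy/dt = 142/(2√19202) · 3 = 213√19202/19202 ≈ 1.537 m/s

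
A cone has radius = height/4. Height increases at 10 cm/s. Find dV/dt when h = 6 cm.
45π/2 cm³/s

V = (1/3)π(h/4)²h = πh³/48
dV/dt = πh²/16 · 10
At h = 6: dV/dt = 45π/2 cm³/s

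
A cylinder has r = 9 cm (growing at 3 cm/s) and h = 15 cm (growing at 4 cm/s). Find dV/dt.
1134π cm³/s

V = πr²h
dV/dt = 2πrh·dr/dt + πr²·dh/dt
= 2π(9)(15)(3) + π(9)²(4)
= 1134π cm³/s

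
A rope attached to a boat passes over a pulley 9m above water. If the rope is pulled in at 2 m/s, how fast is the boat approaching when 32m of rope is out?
64√943/943 ≈ 2.084 m/s

rope² = x² + 9²
x = √(32² - 9²) = √943
dx/dt = (rope/x) · d(rope)/dt = (32/√943) · (-2) = -64√943/943 m/s
The boat approaches at 64√943/943 ≈ 2.084 m/s.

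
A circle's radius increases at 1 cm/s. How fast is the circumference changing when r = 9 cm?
2π cm/s

C = 2πr
dC/dt = 2π · dr/dt = 2π · 1 = 2π cm/s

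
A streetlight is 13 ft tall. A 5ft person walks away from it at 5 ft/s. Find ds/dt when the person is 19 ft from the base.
25/8 ft/s

By similar triangles: 13/(x+s) = 5/s
Solving: s = 5x/8
ds/dt = 5/8 · dx/dt = 5/8 · 5 = 25/8 ft/s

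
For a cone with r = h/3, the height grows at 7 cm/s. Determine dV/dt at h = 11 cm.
847π/9 cm³/s

V = (1/3)π(h/3)²h = πh³/27
dV/dt = πh²/9 · 7
At h = 11: dV/dt = 847π/9 cm³/s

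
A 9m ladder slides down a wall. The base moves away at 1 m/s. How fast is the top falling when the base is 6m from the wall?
2√5/5 ≈ 0.8944 m/s

x² + y² = 9²
2x·dx/dt + 2y·dy/dt = 0
dy/dt = -x/y · dx/dt = -6/(3√5) · 1 = -2√5/5 m/s
The top is descending at 2√5/5 ≈ 0.8944 m/s.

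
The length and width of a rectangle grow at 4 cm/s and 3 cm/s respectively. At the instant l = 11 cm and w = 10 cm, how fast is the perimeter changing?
14 cm/s

P = 2(l + w)
dP/dt = 2(dl/dt + dw/dt) = 2(4 + 3) = 14 cm/s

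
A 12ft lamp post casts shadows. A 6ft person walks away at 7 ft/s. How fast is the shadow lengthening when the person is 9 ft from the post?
7 ft/s

By similar triangles: 12/(x+s) = 6/s
Solving: s = 6x/6
ds/dt = 6/6 · dx/dt = 1 · 7 = 7 ft/s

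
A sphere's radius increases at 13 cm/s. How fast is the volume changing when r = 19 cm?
18772π cm³/s

V = (4/3)πr³
dV/dt = dV/dr · dr/dt = 4πr² · 13
At r = 19: dV/dt = 18772π cm³/s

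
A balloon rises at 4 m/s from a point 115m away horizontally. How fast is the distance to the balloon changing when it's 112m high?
448√25769/25769 ≈ 2.791 m/s

z² = 115² + y²
z = √(115² + 112²) = √25769
dz/dt = y/z · dy/dt = 112/√25769 · 4 = 448√25769/25769 ≈ 2.791 m/s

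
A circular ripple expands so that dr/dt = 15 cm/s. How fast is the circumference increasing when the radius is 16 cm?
30π cm/s

C = 2πr
dC/dt = 2π · dr/dt = 2π · 15 = 30π cm/s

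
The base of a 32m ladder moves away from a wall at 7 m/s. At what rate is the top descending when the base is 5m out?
35√111/333 ≈ 1.107 m/s

x² + y² = 32²
2x·dx/dt + 2y·dy/dt = 0
dy/dt = -x/y · dx/dt = -5/(3√111) · 7 = -35√111/333 m/s
The top is descending at 35√111/333 ≈ 1.107 m/s.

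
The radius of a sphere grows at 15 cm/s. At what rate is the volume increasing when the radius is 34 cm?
69360π cm³/s

V = (4/3)πr³
dV/dt = dV/dr · dr/dt = 4πr² · 15
At r = 34: dV/dt = 69360π cm³/s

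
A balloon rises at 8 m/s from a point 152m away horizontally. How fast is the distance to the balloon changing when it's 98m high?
392√8177/8177 ≈ 4.335 m/s

z² = 152² + y²
z = √(152² + 98²) = 2√8177
dz/dt = y/z · dy/dt = 98/(2√8177) · 8 = 392√8177/8177 ≈ 4.335 m/s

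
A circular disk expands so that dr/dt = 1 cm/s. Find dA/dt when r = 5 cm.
10π cm²/s

A = πr²
dA/dt = 2πr · dr/dt = 2π(5)(1) = 10π cm²/s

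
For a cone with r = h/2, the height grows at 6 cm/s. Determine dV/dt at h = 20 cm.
600π cm³/s

V = (1/3)π(h/2)²h = πh³/12
dV/dt = πh²/4 · 6
At h = 20: dV/dt = 600π cm³/s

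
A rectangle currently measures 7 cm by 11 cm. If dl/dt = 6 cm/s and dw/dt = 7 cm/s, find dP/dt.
26 cm/s

P = 2(l + w)
dP/dt = 2(dl/dt + dw/dt) = 2(6 + 7) = 26 cm/s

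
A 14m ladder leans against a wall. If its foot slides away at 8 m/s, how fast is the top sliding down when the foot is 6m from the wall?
6√10/5 ≈ 3.795 m/s

x² + y² = 14²
2x·dx/dt + 2y·dy/dt = 0
dy/dt = -x/y · dx/dt = -6/(4√10) · 8 = -6√10/5 m/s
The top is descending at 6√10/5 ≈ 3.795 m/s.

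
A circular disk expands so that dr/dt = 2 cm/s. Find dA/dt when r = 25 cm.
100π cm²/s

A = πr²
dA/dt = 2πr · dr/dt = 2π(25)(2) = 100π cm²/s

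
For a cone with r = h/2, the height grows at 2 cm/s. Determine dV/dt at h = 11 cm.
121π/2 cm³/s

V = (1/3)π(h/2)²h = πh³/12
dV/dt = πh²/4 · 2
At h = 11: dV/dt = 121π/2 cm³/s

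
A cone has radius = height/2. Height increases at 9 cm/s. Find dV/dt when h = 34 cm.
2601π cm³/s

V = (1/3)π(h/2)²h = πh³/12
dV/dt = πh²/4 · 9
At h = 34: dV/dt = 2601π cm³/s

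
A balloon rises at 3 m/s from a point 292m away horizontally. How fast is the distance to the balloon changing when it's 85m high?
255√92489/92489 ≈ 0.8385 m/s

z² = 292² + y²
z = √(292² + 85²) = √92489
dz/dt = y/z · dy/dt = 85/√92489 · 3 = 255√92489/92489 ≈ 0.8385 m/s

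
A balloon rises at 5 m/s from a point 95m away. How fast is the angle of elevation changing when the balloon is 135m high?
0.017431 rad/s

tan(θ) = y/95
sec²(θ) · dθ/dt = (1/95) · dy/dt
dθ/dt = cos²(θ)/95 · 5 = 95/(95² + 135²) · 5
dθ/dt = 0.017431 rad/s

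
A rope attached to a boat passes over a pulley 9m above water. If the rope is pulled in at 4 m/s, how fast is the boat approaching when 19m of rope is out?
19√70/35 ≈ 4.542 m/s

rope² = x² + 9²
x = √(19² - 9²) = 2√70
dx/dt = (rope/x) · d(rope)/dt = (19/(2√70)) · (-4) = -19√70/35 m/s
The boat approaches at 19√70/35 ≈ 4.542 m/s.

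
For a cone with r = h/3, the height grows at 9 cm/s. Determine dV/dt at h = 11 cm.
121π cm³/s

V = (1/3)π(h/3)²h = πh³/27
dV/dt = πh²/9 · 9
At h = 11: dV/dt = 121π cm³/s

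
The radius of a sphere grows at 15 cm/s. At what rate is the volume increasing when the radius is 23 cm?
31740π cm³/s

V = (4/3)πr³
dV/dt = dV/dr · dr/dt = 4πr² · 15
At r = 23: dV/dt = 31740π cm³/s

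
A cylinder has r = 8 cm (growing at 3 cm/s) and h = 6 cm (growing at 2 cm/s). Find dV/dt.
416π cm³/s

V = πr²h
dV/dt = 2πrh·dr/dt + πr²·dh/dt
= 2π(8)(6)(3) + π(8)²(2)
= 416π cm³/s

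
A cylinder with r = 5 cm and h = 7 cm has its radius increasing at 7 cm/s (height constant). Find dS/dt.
238π cm²/s

S = 2πrh + 2πr² (lateral + bases)
dS/dt = (2πh + 4πr)·dr/dt = (2π·7 + 4π·5)·7
= 238π cm²/s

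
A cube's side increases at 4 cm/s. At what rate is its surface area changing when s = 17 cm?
816 cm²/s

A = 6s²
dA/dt = 12s · ds/dt = 12·17·4 = 816 cm²/s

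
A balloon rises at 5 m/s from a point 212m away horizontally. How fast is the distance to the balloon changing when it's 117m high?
585√58633/58633 ≈ 2.416 m/s

z² = 212² + y²
z = √(212² + 117²) = √58633
dz/dt = y/z · dy/dt = 117/√58633 · 5 = 585√58633/58633 ≈ 2.416 m/s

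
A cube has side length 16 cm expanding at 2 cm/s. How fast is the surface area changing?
384 cm²/s

A = 6s²
dA/dt = 12s · ds/dt = 12·16·2 = 384 cm²/s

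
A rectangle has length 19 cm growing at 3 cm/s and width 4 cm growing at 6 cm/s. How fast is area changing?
126 cm²/s

A = lw
dA/dt = w·dl/dt + l·dw/dt = 4·3 + 19·6 = 126 cm²/s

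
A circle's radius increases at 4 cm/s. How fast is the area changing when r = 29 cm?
232π cm²/s

A = πr²
dA/dt = 2πr · dr/dt = 2π(29)(4) = 232π cm²/s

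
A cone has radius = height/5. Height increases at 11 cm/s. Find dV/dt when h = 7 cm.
539π/25 cm³/s

V = (1/3)π(h/5)²h = πh³/75
dV/dt = πh²/25 · 11
At h = 7: dV/dt = 539π/25 cm³/s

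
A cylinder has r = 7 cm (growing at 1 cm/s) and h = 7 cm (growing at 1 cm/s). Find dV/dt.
147π cm³/s

V = πr²h
dV/dt = 2πrh·dr/dt + πr²·dh/dt
= 2π(7)(7)(1) + π(7)²(1)
= 147π cm³/s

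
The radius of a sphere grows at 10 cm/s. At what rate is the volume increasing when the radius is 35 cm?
49000π cm³/s

V = (4/3)πr³
dV/dt = dV/dr · dr/dt = 4πr² · 10
At r = 35: dV/dt = 49000π cm³/s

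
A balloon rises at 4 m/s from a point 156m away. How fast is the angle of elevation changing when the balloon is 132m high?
0.014943 rad/s

tan(θ) = y/156
sec²(θ) · dθ/dt = (1/156) · dy/dt
dθ/dt = cos²(θ)/156 · 4 = 156/(156² + 132²) · 4
dθ/dt = 0.014943 rad/s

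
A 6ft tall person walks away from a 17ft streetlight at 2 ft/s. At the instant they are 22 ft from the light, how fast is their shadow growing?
12/11 ft/s

By similar triangles: 17/(x+s) = 6/s
Solving: s = 6x/11
ds/dt = 6/11 · dx/dt = 6/11 · 2 = 12/11 ft/s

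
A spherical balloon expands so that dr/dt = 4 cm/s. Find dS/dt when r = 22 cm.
704π cm²/s

S = 4πr²
dS/dt = dS/dr · dr/dt = 8πr · 4
At r = 22: dS/dt = 704π cm²/s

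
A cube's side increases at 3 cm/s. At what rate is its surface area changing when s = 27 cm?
972 cm²/s

A = 6s²
dA/dt = 12s · ds/dt = 12·27·3 = 972 cm²/s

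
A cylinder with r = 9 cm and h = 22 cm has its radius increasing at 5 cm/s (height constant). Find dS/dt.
400π cm²/s

S = 2πrh + 2πr² (lateral + bases)
dS/dt = (2πh + 4πr)·dr/dt = (2π·22 + 4π·9)·5
= 400π cm²/s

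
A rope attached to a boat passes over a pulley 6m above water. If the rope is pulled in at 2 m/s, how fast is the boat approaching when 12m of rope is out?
4√3/3 ≈ 2.309 m/s

rope² = x² + 6²
x = √(12² - 6²) = 6√3
dx/dt = (rope/x) · d(rope)/dt = (12/(6√3)) · (-2) = -4√3/3 m/s
The boat approaches at 4√3/3 ≈ 2.309 m/s.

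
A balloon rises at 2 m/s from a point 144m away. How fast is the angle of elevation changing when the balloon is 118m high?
0.008309 rad/s

tan(θ) = y/144
sec²(θ) · dθ/dt = (1/144) · dy/dt
dθ/dt = cos²(θ)/144 · 2 = 144/(144² + 118²) · 2
dθ/dt = 0.008309 rad/s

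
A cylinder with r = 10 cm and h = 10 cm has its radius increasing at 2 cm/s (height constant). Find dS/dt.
120π cm²/s

S = 2πrh + 2πr² (lateral + bases)
dS/dt = (2πh + 4πr)·dr/dt = (2π·10 + 4π·10)·2
= 120π cm²/s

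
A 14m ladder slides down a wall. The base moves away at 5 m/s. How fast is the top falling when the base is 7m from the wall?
5√3/3 ≈ 2.887 m/s

x² + y² = 14²
2x·dx/dt + 2y·dy/dt = 0
dy/dt = -x/y · dx/dt = -7/(7√3) · 5 = -5√3/3 m/s
The top is descending at 5√3/3 ≈ 2.887 m/s.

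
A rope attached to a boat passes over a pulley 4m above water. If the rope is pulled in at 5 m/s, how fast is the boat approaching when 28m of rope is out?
35√3/12 ≈ 5.052 m/s

rope² = x² + 4²
x = √(28² - 4²) = 16√3
dx/dt = (rope/x) · d(rope)/dt = (28/(16√3)) · (-5) = -35√3/12 m/s
The boat approaches at 35√3/12 ≈ 5.052 m/s.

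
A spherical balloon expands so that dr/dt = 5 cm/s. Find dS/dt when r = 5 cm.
200π cm²/s

S = 4πr²
dS/dt = dS/dr · dr/dt = 8πr · 5
At r = 5: dS/dt = 200π cm²/s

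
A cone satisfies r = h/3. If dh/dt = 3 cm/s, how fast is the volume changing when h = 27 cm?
243π cm³/s

V = (1/3)π(h/3)²h = πh³/27
dV/dt = πh²/9 · 3
At h = 27: dV/dt = 243π cm³/s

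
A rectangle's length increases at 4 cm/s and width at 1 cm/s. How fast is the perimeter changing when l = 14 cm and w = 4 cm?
10 cm/s

P = 2(l + w)
dP/dt = 2(dl/dt + dw/dt) = 2(4 + 1) = 10 cm/s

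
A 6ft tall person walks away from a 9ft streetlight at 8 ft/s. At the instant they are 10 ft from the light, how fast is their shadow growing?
16 ft/s

By similar triangles: 9/(x+s) = 6/s
Solving: s = 6x/3
ds/dt = 6/3 · dx/dt = 2 · 8 = 16 ft/s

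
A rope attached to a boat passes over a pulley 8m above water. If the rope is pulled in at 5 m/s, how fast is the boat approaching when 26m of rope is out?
65√17/51 ≈ 5.255 m/s

rope² = x² + 8²
x = √(26² - 8²) = 6√17
dx/dt = (rope/x) · d(rope)/dt = (26/(6√17)) · (-5) = -65√17/51 m/s
The boat approaches at 65√17/51 ≈ 5.255 m/s.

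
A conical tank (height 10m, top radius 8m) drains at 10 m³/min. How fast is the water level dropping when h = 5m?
5/(8π) ≈ 0.1989 m/min

r/h = 8/10, so r = (4/5)h
V = (1/3)πr²h = (1/3)π((4/5)h)²h = (16/75)πh³
dV/dh = (16/25)πh²
dh/dt = (dV/dt)/(dV/dh) = -10/((16/25)π·5²) = -5/(8π) m/min
The level is dropping at 5/(8π) ≈ 0.1989 m/min.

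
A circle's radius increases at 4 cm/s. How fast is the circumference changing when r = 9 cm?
8π cm/s

C = 2πr
dC/dt = 2π · dr/dt = 2π · 4 = 8π cm/s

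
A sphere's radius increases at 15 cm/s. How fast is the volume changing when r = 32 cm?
61440π cm³/s

V = (4/3)πr³
dV/dt = dV/dr · dr/dt = 4πr² · 15
At r = 32: dV/dt = 61440π cm³/s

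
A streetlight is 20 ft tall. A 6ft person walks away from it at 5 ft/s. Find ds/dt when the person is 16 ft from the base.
15/7 ft/s

By similar triangles: 20/(x+s) = 6/s
Solving: s = 6x/14
ds/dt = 6/14 · dx/dt = 3/7 · 5 = 15/7 ft/s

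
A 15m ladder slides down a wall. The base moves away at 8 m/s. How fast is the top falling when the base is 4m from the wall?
32√209/209 ≈ 2.213 m/s

x² + y² = 15²
2x·dx/dt + 2y·dy/dt = 0
dy/dt = -x/y · dx/dt = -4/√209 · 8 = -32√209/209 m/s
The top is descending at 32√209/209 ≈ 2.213 m/s.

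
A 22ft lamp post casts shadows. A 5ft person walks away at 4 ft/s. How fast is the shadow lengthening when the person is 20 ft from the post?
20/17 ft/s

By similar triangles: 22/(x+s) = 5/s
Solving: s = 5x/17
ds/dt = 5/17 · dx/dt = 5/17 · 4 = 20/17 ft/s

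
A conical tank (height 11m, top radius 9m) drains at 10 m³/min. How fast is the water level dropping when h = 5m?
242/(405π) ≈ 0.1902 m/min

r/h = 9/11, so r = (9/11)h
V = (1/3)πr²h = (1/3)π((9/11)h)²h = (27/121)πh³
dV/dh = (81/121)πh²
dh/dt = (dV/dt)/(dV/dh) = -10/((81/121)π·5²) = -242/(405π) m/min
The level is dropping at 242/(405π) ≈ 0.1902 m/min.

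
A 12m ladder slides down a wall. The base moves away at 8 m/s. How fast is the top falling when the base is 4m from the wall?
2√2 ≈ 2.828 m/s

x² + y² = 12²
2x·dx/dt + 2y·dy/dt = 0
dy/dt = -x/y · dx/dt = -4/(8√2) · 8 = -2√2 m/s
The top is descending at 2√2 ≈ 2.828 m/s.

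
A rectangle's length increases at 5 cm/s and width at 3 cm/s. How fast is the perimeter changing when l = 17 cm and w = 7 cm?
16 cm/s

P = 2(l + w)
dP/dt = 2(dl/dt + dw/dt) = 2(5 + 3) = 16 cm/s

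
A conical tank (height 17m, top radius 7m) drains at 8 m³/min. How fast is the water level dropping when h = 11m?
2312/(5929π) ≈ 0.1241 m/min

r/h = 7/17, so r = (7/17)h
V = (1/3)πr²h = (1/3)π((7/17)h)²h = (49/867)πh³
dV/dh = (49/289)πh²
dh/dt = (dV/dt)/(dV/dh) = -8/((49/289)π·11²) = -2312/(5929π) m/min
The level is dropping at 2312/(5929π) ≈ 0.1241 m/min.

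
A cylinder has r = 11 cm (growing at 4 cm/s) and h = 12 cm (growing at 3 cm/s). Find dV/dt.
1419π cm³/s

V = πr²h
dV/dt = 2πrh·dr/dt + πr²·dh/dt
= 2π(11)(12)(4) + π(11)²(3)
= 1419π cm³/s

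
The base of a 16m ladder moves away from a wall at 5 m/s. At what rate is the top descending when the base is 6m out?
3√55/11 ≈ 2.023 m/s

x² + y² = 16²
2x·dx/dt + 2y·dy/dt = 0
dy/dt = -x/y · dx/dt = -6/(2√55) · 5 = -3√55/11 m/s
The top is descending at 3√55/11 ≈ 2.023 m/s.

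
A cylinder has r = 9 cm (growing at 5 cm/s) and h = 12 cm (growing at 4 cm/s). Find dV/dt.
1404π cm³/s

V = πr²h
dV/dt = 2πrh·dr/dt + πr²·dh/dt
= 2π(9)(12)(5) + π(9)²(4)
= 1404π cm³/s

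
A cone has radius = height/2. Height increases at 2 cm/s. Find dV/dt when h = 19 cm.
361π/2 cm³/s

V = (1/3)π(h/2)²h = πh³/12
dV/dt = πh²/4 · 2
At h = 19: dV/dt = 361π/2 cm³/s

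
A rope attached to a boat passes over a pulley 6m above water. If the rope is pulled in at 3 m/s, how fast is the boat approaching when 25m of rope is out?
75√589/589 ≈ 3.09 m/s

rope² = x² + 6²
x = √(25² - 6²) = √589
dx/dt = (rope/x) · d(rope)/dt = (25/√589) · (-3) = -75√589/589 m/s
The boat approaches at 75√589/589 ≈ 3.09 m/s.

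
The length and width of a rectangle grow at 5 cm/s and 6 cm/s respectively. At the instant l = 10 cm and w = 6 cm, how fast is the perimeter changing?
22 cm/s

P = 2(l + w)
dP/dt = 2(dl/dt + dw/dt) = 2(5 + 6) = 22 cm/s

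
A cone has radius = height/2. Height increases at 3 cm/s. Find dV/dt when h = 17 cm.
867π/4 cm³/s

V = (1/3)π(h/2)²h = πh³/12
dV/dt = πh²/4 · 3
At h = 17: dV/dt = 867π/4 cm³/s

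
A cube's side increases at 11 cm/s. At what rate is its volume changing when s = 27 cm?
24057 cm³/s

V = s³
dV/dt = 3s² · ds/dt = 3·27²·11 = 24057 cm³/s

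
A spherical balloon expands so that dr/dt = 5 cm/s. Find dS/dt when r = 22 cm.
880π cm²/s

S = 4πr²
dS/dt = dS/dr · dr/dt = 8πr · 5
At r = 22: dS/dt = 880π cm²/s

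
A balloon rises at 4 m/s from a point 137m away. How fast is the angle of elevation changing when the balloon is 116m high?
0.017005 rad/s

tan(θ) = y/137
sec²(θ) · dθ/dt = (1/137) · dy/dt
dθ/dt = cos²(θ)/137 · 4 = 137/(137² + 116²) · 4
dθ/dt = 0.017005 rad/s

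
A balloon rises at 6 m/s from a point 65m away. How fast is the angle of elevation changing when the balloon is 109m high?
0.024215 rad/s

tan(θ) = y/65
sec²(θ) · dθ/dt = (1/65) · dy/dt
dθ/dt = cos²(θ)/65 · 6 = 65/(65² + 109²) · 6
dθ/dt = 0.024215 rad/s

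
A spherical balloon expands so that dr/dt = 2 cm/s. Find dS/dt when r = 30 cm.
480π cm²/s

S = 4πr²
dS/dt = dS/dr · dr/dt = 8πr · 2
At r = 30: dS/dt = 480π cm²/s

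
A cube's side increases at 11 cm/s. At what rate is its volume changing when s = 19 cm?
11913 cm³/s

V = s³
dV/dt = 3s² · ds/dt = 3·19²·11 = 11913 cm³/s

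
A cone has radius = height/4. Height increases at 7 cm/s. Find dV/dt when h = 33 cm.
7623π/16 cm³/s

V = (1/3)π(h/4)²h = πh³/48
dV/dt = πh²/16 · 7
At h = 33: dV/dt = 7623π/16 cm³/s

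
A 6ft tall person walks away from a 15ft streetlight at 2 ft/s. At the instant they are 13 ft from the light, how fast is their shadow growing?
4/3 ft/s

By similar triangles: 15/(x+s) = 6/s
Solving: s = 6x/9
ds/dt = 6/9 · dx/dt = 2/3 · 2 = 4/3 ft/s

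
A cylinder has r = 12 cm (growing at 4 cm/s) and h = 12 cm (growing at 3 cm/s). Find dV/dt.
1584π cm³/s

V = πr²h
dV/dt = 2πrh·dr/dt + πr²·dh/dt
= 2π(12)(12)(4) + π(12)²(3)
= 1584π cm³/s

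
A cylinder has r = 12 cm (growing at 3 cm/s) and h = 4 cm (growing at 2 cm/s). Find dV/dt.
576π cm³/s

V = πr²h
dV/dt = 2πrh·dr/dt + πr²·dh/dt
= 2π(12)(4)(3) + π(12)²(2)
= 576π cm³/s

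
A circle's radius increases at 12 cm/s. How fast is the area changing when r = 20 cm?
480π cm²/s

A = πr²
dA/dt = 2πr · dr/dt = 2π(20)(12) = 480π cm²/s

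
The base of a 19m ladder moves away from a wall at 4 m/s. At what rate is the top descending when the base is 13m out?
13√3/6 ≈ 3.753 m/s

x² + y² = 19²
2x·dx/dt + 2y·dy/dt = 0
dy/dt = -x/y · dx/dt = -13/(8√3) · 4 = -13√3/6 m/s
The top is descending at 13√3/6 ≈ 3.753 m/s.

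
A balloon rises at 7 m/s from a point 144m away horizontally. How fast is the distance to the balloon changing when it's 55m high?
385√23761/23761 ≈ 2.498 m/s

z² = 144² + y²
z = √(144² + 55²) = √23761
dz/dt = y/z · dy/dt = 55/√23761 · 7 = 385√23761/23761 ≈ 2.498 m/s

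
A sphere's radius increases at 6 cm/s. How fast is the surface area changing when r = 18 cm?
864π cm²/s

S = 4πr²
dS/dt = dS/dr · dr/dt = 8πr · 6
At r = 18: dS/dt = 864π cm²/s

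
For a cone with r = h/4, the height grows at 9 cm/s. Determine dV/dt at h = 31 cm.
8649π/16 cm³/s

V = (1/3)π(h/4)²h = πh³/48
dV/dt = πh²/16 · 9
At h = 31: dV/dt = 8649π/16 cm³/s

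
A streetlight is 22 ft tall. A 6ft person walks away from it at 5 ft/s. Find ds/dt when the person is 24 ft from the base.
15/8 ft/s

By similar triangles: 22/(x+s) = 6/s
Solving: s = 6x/16
ds/dt = 6/16 · dx/dt = 3/8 · 5 = 15/8 ft/s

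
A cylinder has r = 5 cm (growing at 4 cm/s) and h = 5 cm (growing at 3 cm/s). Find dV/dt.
275π cm³/s

V = πr²h
dV/dt = 2πrh·dr/dt + πr²·dh/dt
= 2π(5)(5)(4) + π(5)²(3)
= 275π cm³/s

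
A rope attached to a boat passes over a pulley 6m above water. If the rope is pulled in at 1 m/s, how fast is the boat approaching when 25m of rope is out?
25√589/589 ≈ 1.03 m/s

rope² = x² + 6²
x = √(25² - 6²) = √589
dx/dt = (rope/x) · d(rope)/dt = (25/√589) · (-1) = -25√589/589 m/s
The boat approaches at 25√589/589 ≈ 1.03 m/s.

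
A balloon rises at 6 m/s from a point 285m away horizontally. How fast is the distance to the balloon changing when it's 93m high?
93√9986/4993 ≈ 1.861 m/s

z² = 285² + y²
z = √(285² + 93²) = 3√9986
dz/dt = y/z · dy/dt = 93/(3√9986) · 6 = 93√9986/4993 ≈ 1.861 m/s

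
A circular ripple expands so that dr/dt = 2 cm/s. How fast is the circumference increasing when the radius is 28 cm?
4π cm/s

C = 2πr
dC/dt = 2π · dr/dt = 2π · 2 = 4π cm/s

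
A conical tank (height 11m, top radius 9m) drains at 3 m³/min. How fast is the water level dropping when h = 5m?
121/(675π) ≈ 0.05706 m/min

r/h = 9/11, so r = (9/11)h
V = (1/3)πr²h = (1/3)π((9/11)h)²h = (27/121)πh³
dV/dh = (81/121)πh²
dh/dt = (dV/dt)/(dV/dh) = -3/((81/121)π·5²) = -121/(675π) m/min
The level is dropping at 121/(675π) ≈ 0.05706 m/min.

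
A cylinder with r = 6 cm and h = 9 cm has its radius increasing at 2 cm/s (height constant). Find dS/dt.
84π cm²/s

S = 2πrh + 2πr² (lateral + bases)
dS/dt = (2πh + 4πr)·dr/dt = (2π·9 + 4π·6)·2
= 84π cm²/s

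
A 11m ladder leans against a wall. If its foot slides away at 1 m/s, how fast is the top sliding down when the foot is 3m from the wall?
3√7/28 ≈ 0.2835 m/s

x² + y² = 11²
2x·dx/dt + 2y·dy/dt = 0
dy/dt = -x/y · dx/dt = -3/(4√7) · 1 = -3√7/28 m/s
The top is descending at 3√7/28 ≈ 0.2835 m/s.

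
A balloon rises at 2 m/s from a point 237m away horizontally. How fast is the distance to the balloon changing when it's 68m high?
136√60793/60793 ≈ 0.5516 m/s

z² = 237² + y²
z = √(237² + 68²) = √60793
dz/dt = y/z · dy/dt = 68/√60793 · 2 = 136√60793/60793 ≈ 0.5516 m/s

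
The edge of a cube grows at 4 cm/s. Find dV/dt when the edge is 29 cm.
10092 cm³/s

V = s³
dV/dt = 3s² · ds/dt = 3·29²·4 = 10092 cm³/s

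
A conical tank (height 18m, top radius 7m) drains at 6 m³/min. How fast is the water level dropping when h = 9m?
24/(49π) ≈ 0.1559 m/min

r/h = 7/18, so r = (7/18)h
V = (1/3)πr²h = (1/3)π((7/18)h)²h = (49/972)πh³
dV/dh = (49/324)πh²
dh/dt = (dV/dt)/(dV/dh) = -6/((49/324)π·9²) = -24/(49π) m/min
The level is dropping at 24/(49π) ≈ 0.1559 m/min.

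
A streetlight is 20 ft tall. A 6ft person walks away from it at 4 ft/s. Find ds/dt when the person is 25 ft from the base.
12/7 ft/s

By similar triangles: 20/(x+s) = 6/s
Solving: s = 6x/14
ds/dt = 6/14 · dx/dt = 3/7 · 4 = 12/7 ft/s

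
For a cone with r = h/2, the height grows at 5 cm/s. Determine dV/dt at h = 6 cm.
45π cm³/s

V = (1/3)π(h/2)²h = πh³/12
dV/dt = πh²/4 · 5
At h = 6: dV/dt = 45π cm³/s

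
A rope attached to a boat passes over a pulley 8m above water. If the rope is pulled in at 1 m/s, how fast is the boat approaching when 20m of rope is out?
5√21/21 ≈ 1.091 m/s

rope² = x² + 8²
x = √(20² - 8²) = 4√21
dx/dt = (rope/x) · d(rope)/dt = (20/(4√21)) · (-1) = -5√21/21 m/s
The boat approaches at 5√21/21 ≈ 1.091 m/s.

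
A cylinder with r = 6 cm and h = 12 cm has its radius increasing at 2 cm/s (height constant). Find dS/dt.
96π cm²/s

S = 2πrh + 2πr² (lateral + bases)
dS/dt = (2πh + 4πr)·dr/dt = (2π·12 + 4π·6)·2
= 96π cm²/s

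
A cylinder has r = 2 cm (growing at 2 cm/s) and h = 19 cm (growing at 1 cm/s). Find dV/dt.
156π cm³/s

V = πr²h
dV/dt = 2πrh·dr/dt + πr²·dh/dt
= 2π(2)(19)(2) + π(2)²(1)
= 156π cm³/s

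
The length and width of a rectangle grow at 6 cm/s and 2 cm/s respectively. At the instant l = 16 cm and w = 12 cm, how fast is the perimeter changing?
16 cm/s

P = 2(l + w)
dP/dt = 2(dl/dt + dw/dt) = 2(6 + 2) = 16 cm/s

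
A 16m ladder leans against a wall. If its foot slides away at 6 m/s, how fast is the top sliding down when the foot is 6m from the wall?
18√55/55 ≈ 2.427 m/s

x² + y² = 16²
2x·dx/dt + 2y·dy/dt = 0
dy/dt = -x/y · dx/dt = -6/(2√55) · 6 = -18√55/55 m/s
The top is descending at 18√55/55 ≈ 2.427 m/s.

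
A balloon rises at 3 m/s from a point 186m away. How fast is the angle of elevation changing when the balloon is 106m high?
0.012175 rad/s

tan(θ) = y/186
sec²(θ) · dθ/dt = (1/186) · dy/dt
dθ/dt = cos²(θ)/186 · 3 = 186/(186² + 106²) · 3
dθ/dt = 0.012175 rad/s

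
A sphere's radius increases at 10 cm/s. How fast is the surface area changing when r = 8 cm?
640π cm²/s

S = 4πr²
dS/dt = dS/dr · dr/dt = 8πr · 10
At r = 8: dS/dt = 640π cm²/s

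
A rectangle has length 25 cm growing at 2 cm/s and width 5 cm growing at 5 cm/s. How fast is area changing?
135 cm²/s

A = lw
dA/dt = w·dl/dt + l·dw/dt = 5·2 + 25·5 = 135 cm²/s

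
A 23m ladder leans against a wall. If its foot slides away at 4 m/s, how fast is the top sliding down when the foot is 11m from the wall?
11√102/51 ≈ 2.178 m/s

x² + y² = 23²
2x·dx/dt + 2y·dy/dt = 0
dy/dt = -x/y · dx/dt = -11/(2√102) · 4 = -11√102/51 m/s
The top is descending at 11√102/51 ≈ 2.178 m/s.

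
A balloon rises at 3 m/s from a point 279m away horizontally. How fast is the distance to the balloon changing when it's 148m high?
444√99745/99745 ≈ 1.406 m/s

z² = 279² + y²
z = √(279² + 148²) = √99745
dz/dt = y/z · dy/dt = 148/√99745 · 3 = 444√99745/99745 ≈ 1.406 m/s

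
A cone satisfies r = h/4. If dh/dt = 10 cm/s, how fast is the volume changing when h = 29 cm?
4205π/8 cm³/s

V = (1/3)π(h/4)²h = πh³/48
dV/dt = πh²/16 · 10
At h = 29: dV/dt = 4205π/8 cm³/s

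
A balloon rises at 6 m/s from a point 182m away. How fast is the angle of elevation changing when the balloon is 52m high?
0.030479 rad/s

tan(θ) = y/182
sec²(θ) · dθ/dt = (1/182) · dy/dt
dθ/dt = cos²(θ)/182 · 6 = 182/(182² + 52²) · 6
dθ/dt = 0.030479 rad/s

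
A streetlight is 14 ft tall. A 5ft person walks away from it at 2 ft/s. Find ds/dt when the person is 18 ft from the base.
10/9 ft/s

By similar triangles: 14/(x+s) = 5/s
Solving: s = 5x/9
ds/dt = 5/9 · dx/dt = 5/9 · 2 = 10/9 ft/s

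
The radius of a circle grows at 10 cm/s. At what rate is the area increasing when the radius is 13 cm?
260π cm²/s

A = πr²
dA/dt = 2πr · dr/dt = 2π(13)(10) = 260π cm²/s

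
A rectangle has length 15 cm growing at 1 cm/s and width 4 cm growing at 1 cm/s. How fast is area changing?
19 cm²/s

A = lw
dA/dt = w·dl/dt + l·dw/dt = 4·1 + 15·1 = 19 cm²/s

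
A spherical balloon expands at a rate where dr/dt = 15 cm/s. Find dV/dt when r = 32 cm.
61440π cm³/s

V = (4/3)πr³
dV/dt = dV/dr · dr/dt = 4πr² · 15
At r = 32: dV/dt = 61440π cm³/s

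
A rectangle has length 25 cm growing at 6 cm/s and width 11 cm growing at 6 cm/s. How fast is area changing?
216 cm²/s

A = lw
dA/dt = w·dl/dt + l·dw/dt = 11·6 + 25·6 = 216 cm²/s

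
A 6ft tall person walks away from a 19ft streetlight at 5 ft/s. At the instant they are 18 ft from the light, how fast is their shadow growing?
30/13 ft/s

By similar triangles: 19/(x+s) = 6/s
Solving: s = 6x/13
ds/dt = 6/13 · dx/dt = 6/13 · 5 = 30/13 ft/s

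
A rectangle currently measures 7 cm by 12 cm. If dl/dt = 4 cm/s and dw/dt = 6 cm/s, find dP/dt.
20 cm/s

P = 2(l + w)
dP/dt = 2(dl/dt + dw/dt) = 2(4 + 6) = 20 cm/s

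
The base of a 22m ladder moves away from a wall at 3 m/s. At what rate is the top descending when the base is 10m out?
5√6/8 ≈ 1.531 m/s

x² + y² = 22²
2x·dx/dt + 2y·dy/dt = 0
dy/dt = -x/y · dx/dt = -10/(8√6) · 3 = -5√6/8 m/s
The top is descending at 5√6/8 ≈ 1.531 m/s.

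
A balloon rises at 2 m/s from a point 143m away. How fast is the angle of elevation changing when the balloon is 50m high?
0.012462 rad/s

tan(θ) = y/143
sec²(θ) · dθ/dt = (1/143) · dy/dt
dθ/dt = cos²(θ)/143 · 2 = 143/(143² + 50²) · 2
dθ/dt = 0.012462 rad/s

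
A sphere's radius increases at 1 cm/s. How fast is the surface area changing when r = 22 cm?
176π cm²/s

S = 4πr²
dS/dt = dS/dr · dr/dt = 8πr · 1
At r = 22: dS/dt = 176π cm²/s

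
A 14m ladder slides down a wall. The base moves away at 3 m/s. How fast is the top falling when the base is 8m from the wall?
4√33/11 ≈ 2.089 m/s

x² + y² = 14²
2x·dx/dt + 2y·dy/dt = 0
dy/dt = -x/y · dx/dt = -8/(2√33) · 3 = -4√33/11 m/s
The top is descending at 4√33/11 ≈ 2.089 m/s.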